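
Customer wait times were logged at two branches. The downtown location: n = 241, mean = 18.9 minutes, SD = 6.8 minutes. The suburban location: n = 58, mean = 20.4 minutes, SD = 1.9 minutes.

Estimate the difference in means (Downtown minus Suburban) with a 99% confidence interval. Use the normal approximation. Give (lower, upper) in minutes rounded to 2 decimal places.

(-2.80, -0.20)

SE₁ = s₁/√n₁ = 6.8/√241 = 0.4380; SE₂ = 1.9/√58 = 0.2495.
Independent samples, unequal variances: SE_diff = √(SE₁² + SE₂²) = √(0.191844 + 0.06225025) = 0.5041.
z* = 2.576, so margin of error = 2.576 × 0.5041 = 1.2986.
Difference in means = 18.9 − 20.4 = -1.5000.
-1.5000 ± 1.2986 → (-2.80, -0.20).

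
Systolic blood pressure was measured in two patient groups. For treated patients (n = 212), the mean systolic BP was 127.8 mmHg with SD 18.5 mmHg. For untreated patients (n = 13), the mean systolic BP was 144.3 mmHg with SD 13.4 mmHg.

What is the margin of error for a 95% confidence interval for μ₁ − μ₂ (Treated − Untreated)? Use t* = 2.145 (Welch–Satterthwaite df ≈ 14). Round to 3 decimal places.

Standard errors of each mean: 18.5/√212 = 1.2706 and 13.4/√13 = 3.7165.
SE(x̄₁ − x̄₂) = √(1.2706² + 3.7165²) = 3.9277 for independent samples with unequal variances.
With t* = 2.145, the margin is 2.145 × 3.9277 = 8.4249.

8.425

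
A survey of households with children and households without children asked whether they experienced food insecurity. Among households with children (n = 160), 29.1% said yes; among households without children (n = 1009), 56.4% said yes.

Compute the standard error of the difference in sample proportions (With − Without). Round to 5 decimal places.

SE₁ = √(p̂₁(1−p̂₁)/n₁) = √(0.2910·0.7090/160) = 0.03591; SE₂ = √(0.5640·0.4360/1009) = 0.01561.
Independent samples: SE of the difference = √(SE₁² + SE₂²) = √(0.0012895281 + 0.0002436721) = 0.03916.

0.03916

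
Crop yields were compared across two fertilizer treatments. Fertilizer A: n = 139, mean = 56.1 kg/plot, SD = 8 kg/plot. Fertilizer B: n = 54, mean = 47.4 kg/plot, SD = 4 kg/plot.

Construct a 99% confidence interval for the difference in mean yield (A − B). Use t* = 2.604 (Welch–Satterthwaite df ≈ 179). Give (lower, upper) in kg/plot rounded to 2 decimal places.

Standard errors of each mean: 8/√139 = 0.6786 and 4/√54 = 0.5443.
SE(x̄₁ − x̄₂) = √(0.6786² + 0.5443²) = 0.8699 for independent samples with unequal variances.
With t* = 2.604, the margin is 2.604 × 0.8699 = 2.2652.
x̄₁ − x̄₂ = 56.1 − 47.4 = 8.7000; the interval is 8.7000 ± 2.2652 = (6.43, 10.97).

(6.43, 10.97)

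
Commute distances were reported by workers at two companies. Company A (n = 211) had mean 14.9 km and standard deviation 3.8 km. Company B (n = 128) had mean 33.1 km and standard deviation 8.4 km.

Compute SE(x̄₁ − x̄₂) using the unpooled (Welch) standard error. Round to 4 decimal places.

0.7872

SE₁ = s₁/√n₁ = 3.8/√211 = 0.2616; SE₂ = 8.4/√128 = 0.7425.
Independent samples, unequal variances: SE_diff = √(SE₁² + SE₂²) = √(0.06843456 + 0.55130625) = 0.7872.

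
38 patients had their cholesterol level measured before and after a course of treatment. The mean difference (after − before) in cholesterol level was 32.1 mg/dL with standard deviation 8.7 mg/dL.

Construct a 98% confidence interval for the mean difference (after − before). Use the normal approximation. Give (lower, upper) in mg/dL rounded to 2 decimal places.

Paired design: SE = s_d/√n = 8.7/√38 = 1.4113.
z* = 2.326; margin of error = 2.326 × 1.4113 = 3.2827.
32.1 ± 3.2827 → (28.82, 35.38).

(28.82, 35.38)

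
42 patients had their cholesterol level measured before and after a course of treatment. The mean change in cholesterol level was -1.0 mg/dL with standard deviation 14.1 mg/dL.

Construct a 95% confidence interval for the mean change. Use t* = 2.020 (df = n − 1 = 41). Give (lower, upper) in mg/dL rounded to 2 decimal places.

(-5.39, 3.39)

This is a matched-pairs design, so SE = s_d/√n = 14.1/√42 = 2.1757.
Margin = 2.020 × 2.1757 = 4.3949; the interval is -1.0 ± 4.3949 = (-5.39, 3.39).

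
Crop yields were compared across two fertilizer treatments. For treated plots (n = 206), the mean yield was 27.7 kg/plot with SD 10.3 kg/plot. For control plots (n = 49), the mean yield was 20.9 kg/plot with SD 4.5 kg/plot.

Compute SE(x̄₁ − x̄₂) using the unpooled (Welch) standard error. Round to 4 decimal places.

0.9635

SE₁ = s₁/√n₁ = 10.3/√206 = 0.7176; SE₂ = 4.5/√49 = 0.6429.
Independent samples, unequal variances: SE_diff = √(SE₁² + SE₂²) = √(0.51494976 + 0.41332041) = 0.9635.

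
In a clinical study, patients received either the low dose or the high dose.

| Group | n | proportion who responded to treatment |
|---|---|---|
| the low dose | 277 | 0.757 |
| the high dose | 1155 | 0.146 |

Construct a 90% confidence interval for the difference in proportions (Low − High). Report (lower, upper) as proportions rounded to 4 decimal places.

SE₁ = √(p̂₁(1−p̂₁)/n₁) = √(0.7570·0.2430/277) = 0.02577; SE₂ = √(0.1460·0.8540/1155) = 0.01039.
Independent samples: SE of the difference = √(SE₁² + SE₂²) = √(0.0006640929 + 0.0001079521) = 0.02779.
z* for 90% confidence is 1.645, so the margin of error is 1.645 × 0.02779 = 0.04571.
Point estimate p̂₁ − p̂₂ = 0.7570 − 0.1460 = 0.6110.
0.6110 ± 0.04571 → (0.5653, 0.6567).

(0.5653, 0.6567)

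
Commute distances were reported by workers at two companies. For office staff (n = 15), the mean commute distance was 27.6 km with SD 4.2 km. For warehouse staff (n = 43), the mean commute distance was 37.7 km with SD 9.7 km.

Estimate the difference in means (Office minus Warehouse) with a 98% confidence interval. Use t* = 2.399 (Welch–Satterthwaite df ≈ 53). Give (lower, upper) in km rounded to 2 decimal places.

Per-group SEs: s₁/√n₁ = 4.2/√15 = 1.0844, s₂/√n₂ = 9.7/√43 = 1.4792.
Unpooled SE of the difference: √(1.17592336 + 2.18803264) = 1.8341.
Margin of error = t* · SE = 2.399 × 1.8341 = 4.4000.
x̄₁ − x̄₂ = 27.6 − 37.7 = -10.1000.
CI: -10.1000 ± 4.4000 = (-14.50, -5.70).

(-14.50, -5.70)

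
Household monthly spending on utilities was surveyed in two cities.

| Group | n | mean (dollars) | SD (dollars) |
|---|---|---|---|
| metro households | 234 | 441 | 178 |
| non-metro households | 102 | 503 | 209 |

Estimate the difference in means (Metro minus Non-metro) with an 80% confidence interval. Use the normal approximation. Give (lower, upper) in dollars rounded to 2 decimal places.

(-92.44, -31.56)

Standard errors of each mean: 178/√234 = 11.6362 and 209/√102 = 20.6941.
SE(x̄₁ − x̄₂) = √(11.6362² + 20.6941²) = 23.7412 for independent samples with unequal variances.
With z* = 1.282, the margin is 1.282 × 23.7412 = 30.4362.
x̄₁ − x̄₂ = 441 − 503 = -62.0000; the interval is -62.0000 ± 30.4362 = (-92.44, -31.56).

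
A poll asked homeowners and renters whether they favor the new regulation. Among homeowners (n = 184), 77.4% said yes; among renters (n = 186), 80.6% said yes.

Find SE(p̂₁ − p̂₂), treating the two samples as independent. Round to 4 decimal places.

0.0423

SE₁ = √(p̂₁(1−p̂₁)/n₁) = √(0.7740·0.2260/184) = 0.03083; SE₂ = √(0.8060·0.1940/186) = 0.02899.
Independent samples: SE of the difference = √(SE₁² + SE₂²) = √(0.0009504889 + 0.0008404201) = 0.04232.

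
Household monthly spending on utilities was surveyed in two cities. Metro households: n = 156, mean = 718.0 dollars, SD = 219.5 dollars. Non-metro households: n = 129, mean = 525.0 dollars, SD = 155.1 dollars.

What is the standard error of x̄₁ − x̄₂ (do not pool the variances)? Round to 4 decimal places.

22.2560

Standard errors of each mean: 219.5/√156 = 17.5741 and 155.1/√129 = 13.6558.
SE(x̄₁ − x̄₂) = √(17.5741² + 13.6558²) = 22.2560 for independent samples with unequal variances.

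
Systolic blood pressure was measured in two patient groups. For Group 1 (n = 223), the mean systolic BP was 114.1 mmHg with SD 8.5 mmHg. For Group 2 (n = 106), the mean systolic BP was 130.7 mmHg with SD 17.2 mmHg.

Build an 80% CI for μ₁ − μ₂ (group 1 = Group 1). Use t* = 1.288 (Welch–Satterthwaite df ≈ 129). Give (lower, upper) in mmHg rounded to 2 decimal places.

(-18.87, -14.33)

SE₁ = s₁/√n₁ = 8.5/√223 = 0.5692; SE₂ = 17.2/√106 = 1.6706.
Independent samples, unequal variances: SE_diff = √(SE₁² + SE₂²) = √(0.32398864 + 2.79090436) = 1.7649.
t* = 1.288, so margin of error = 1.288 × 1.7649 = 2.2732.
Difference in means = 114.1 − 130.7 = -16.6000.
-16.6000 ± 2.2732 → (-18.87, -14.33).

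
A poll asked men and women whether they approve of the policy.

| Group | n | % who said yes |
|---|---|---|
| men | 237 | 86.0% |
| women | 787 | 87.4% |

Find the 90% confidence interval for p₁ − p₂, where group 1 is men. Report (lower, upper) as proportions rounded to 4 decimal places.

SE₁ = √(p̂₁(1−p̂₁)/n₁) = √(0.8600·0.1400/237) = 0.02254; SE₂ = √(0.8740·0.1260/787) = 0.01183.
Independent samples: SE of the difference = √(SE₁² + SE₂²) = √(0.0005080516 + 0.0001399489) = 0.02546.
z* for 90% confidence is 1.645, so the margin of error is 1.645 × 0.02546 = 0.04188.
Point estimate p̂₁ − p̂₂ = 0.8600 − 0.8740 = -0.0140.
-0.0140 ± 0.04188 → (-0.0559, 0.0279).

(-0.0559, 0.0279)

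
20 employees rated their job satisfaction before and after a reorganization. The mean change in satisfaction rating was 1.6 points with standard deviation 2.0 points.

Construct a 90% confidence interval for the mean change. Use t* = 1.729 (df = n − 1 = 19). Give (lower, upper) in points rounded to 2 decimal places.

This is a matched-pairs design, so SE = s_d/√n = 2.0/√20 = 0.4472.
Margin = 1.729 × 0.4472 = 0.7732; the interval is 1.6 ± 0.7732 = (0.83, 2.37).

(0.83, 2.37)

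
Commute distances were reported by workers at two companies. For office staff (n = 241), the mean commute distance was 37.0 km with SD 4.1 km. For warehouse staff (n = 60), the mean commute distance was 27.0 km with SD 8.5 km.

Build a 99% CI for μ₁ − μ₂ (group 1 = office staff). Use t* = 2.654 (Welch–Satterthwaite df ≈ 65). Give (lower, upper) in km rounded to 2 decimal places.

Per-group SEs: s₁/√n₁ = 4.1/√241 = 0.2641, s₂/√n₂ = 8.5/√60 = 1.0973.
Unpooled SE of the difference: √(0.06974881 + 1.20406729) = 1.1286.
Margin of error = t* · SE = 2.654 × 1.1286 = 2.9953.
x̄₁ − x̄₂ = 37.0 − 27.0 = 10.0000.
CI: 10.0000 ± 2.9953 = (7.00, 13.00).

(7.00, 13.00)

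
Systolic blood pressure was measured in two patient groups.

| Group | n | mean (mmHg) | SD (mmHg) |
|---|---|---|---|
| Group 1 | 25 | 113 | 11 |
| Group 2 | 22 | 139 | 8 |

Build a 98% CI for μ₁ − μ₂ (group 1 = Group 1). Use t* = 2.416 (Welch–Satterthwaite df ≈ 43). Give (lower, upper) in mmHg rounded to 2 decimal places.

(-32.73, -19.27)

Standard errors of each mean: 11/√25 = 2.2000 and 8/√22 = 1.7056.
SE(x̄₁ − x̄₂) = √(2.2000² + 1.7056²) = 2.7837 for independent samples with unequal variances.
With t* = 2.416, the margin is 2.416 × 2.7837 = 6.7254.
x̄₁ − x̄₂ = 113 − 139 = -26.0000; the interval is -26.0000 ± 6.7254 = (-32.73, -19.27).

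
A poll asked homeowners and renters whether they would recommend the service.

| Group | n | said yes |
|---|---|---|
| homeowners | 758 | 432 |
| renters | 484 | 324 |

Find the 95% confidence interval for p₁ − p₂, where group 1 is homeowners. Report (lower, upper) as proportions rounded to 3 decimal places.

p̂₁ = 432/758 = 0.5699 and p̂₂ = 324/484 = 0.6694.
SE₁ = √(p̂₁(1−p̂₁)/n₁) = √(0.5699·0.4301/758) = 0.01798; SE₂ = √(0.6694·0.3306/484) = 0.02138.
Independent samples: SE of the difference = √(SE₁² + SE₂²) = √(0.0003232804 + 0.0004571044) = 0.02794.
z* for 95% confidence is 1.960, so the margin of error is 1.960 × 0.02794 = 0.05476.
Point estimate p̂₁ − p̂₂ = 0.5699 − 0.6694 = -0.0995.
-0.0995 ± 0.05476 → (-0.154, -0.045).

(-0.154, -0.045)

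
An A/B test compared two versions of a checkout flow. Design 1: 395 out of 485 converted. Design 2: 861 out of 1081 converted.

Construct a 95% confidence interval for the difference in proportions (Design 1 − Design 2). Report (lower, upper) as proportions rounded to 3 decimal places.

(-0.024, 0.060)

Sample proportions: 395/485 = 0.8144, 861/1081 = 0.7965.
Each SE is √(p̂(1−p̂)/n): √(0.8144·0.1856/485) = 0.01765 and √(0.7965·0.2035/1081) = 0.01225.
SE(p̂₁ − p̂₂) = √(SE₁² + SE₂²) = √(0.0003115225 + 0.0001500625) = 0.02148, since the two samples are independent.
At 95% confidence z* = 1.960; margin = 1.960 × 0.02148 = 0.04210.
The difference is 0.8144 − 0.7965 = 0.0179, so the interval is 0.0179 ± 0.04210 = (-0.024, 0.060).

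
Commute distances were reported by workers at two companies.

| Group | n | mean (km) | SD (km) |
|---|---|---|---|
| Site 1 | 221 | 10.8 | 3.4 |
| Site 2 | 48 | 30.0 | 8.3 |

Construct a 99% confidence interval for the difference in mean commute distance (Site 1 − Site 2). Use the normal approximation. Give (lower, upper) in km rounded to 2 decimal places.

(-22.34, -16.06)

SE₁ = s₁/√n₁ = 3.4/√221 = 0.2287; SE₂ = 8.3/√48 = 1.1980.
Independent samples, unequal variances: SE_diff = √(SE₁² + SE₂²) = √(0.05230369 + 1.435204) = 1.2196.
z* = 2.576, so margin of error = 2.576 × 1.2196 = 3.1417.
Difference in means = 10.8 − 30.0 = -19.2000.
-19.2000 ± 3.1417 → (-22.34, -16.06).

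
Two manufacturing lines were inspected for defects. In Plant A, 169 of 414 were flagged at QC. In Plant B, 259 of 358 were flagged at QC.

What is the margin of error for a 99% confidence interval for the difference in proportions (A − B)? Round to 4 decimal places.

0.0871

p̂₁ = 169/414 = 0.4082 and p̂₂ = 259/358 = 0.7235.
SE₁ = √(p̂₁(1−p̂₁)/n₁) = √(0.4082·0.5918/414) = 0.02416; SE₂ = √(0.7235·0.2765/358) = 0.02364.
Independent samples: SE of the difference = √(SE₁² + SE₂²) = √(0.0005837056 + 0.0005588496) = 0.03380.
z* for 99% confidence is 2.576, so the margin of error is 2.576 × 0.03380 = 0.08707.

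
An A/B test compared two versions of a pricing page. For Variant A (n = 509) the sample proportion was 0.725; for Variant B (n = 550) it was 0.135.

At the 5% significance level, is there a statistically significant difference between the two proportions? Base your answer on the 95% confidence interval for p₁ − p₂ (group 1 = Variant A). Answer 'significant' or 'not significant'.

SE₁ = √(p̂₁(1−p̂₁)/n₁) = √(0.7250·0.2750/509) = 0.01979; SE₂ = √(0.1350·0.8650/550) = 0.01457.
Independent samples: SE of the difference = √(SE₁² + SE₂²) = √(0.0003916441 + 0.0002122849) = 0.02457.
z* for 95% confidence is 1.960, so the margin of error is 1.960 × 0.02457 = 0.04816.
Point estimate p̂₁ − p̂₂ = 0.7250 − 0.1350 = 0.5900.
0.5900 ± 0.04816 → (0.54184, 0.63816).
The interval (0.54184, 0.63816) does not contain 0, so the difference is significant.

significant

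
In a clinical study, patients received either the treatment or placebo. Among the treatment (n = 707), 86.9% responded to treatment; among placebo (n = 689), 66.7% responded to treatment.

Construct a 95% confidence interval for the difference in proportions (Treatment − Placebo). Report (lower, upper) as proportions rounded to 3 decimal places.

SE₁ = √(p̂₁(1−p̂₁)/n₁) = √(0.8690·0.1310/707) = 0.01269; SE₂ = √(0.6670·0.3330/689) = 0.01795.
Independent samples: SE of the difference = √(SE₁² + SE₂²) = √(0.0001610361 + 0.0003222025) = 0.02198.
z* for 95% confidence is 1.960, so the margin of error is 1.960 × 0.02198 = 0.04308.
Point estimate p̂₁ − p̂₂ = 0.8690 − 0.6670 = 0.2020.
0.2020 ± 0.04308 → (0.159, 0.245).

(0.159, 0.245)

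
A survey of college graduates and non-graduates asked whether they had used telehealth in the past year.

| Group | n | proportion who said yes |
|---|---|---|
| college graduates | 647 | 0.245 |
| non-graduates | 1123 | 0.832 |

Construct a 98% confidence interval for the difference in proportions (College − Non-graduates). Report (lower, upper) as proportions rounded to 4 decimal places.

Each SE is √(p̂(1−p̂)/n): √(0.2450·0.7550/647) = 0.01691 and √(0.8320·0.1680/1123) = 0.01116.
SE(p̂₁ − p̂₂) = √(SE₁² + SE₂²) = √(0.0002859481 + 0.0001245456) = 0.02026, since the two samples are independent.
At 98% confidence z* = 2.326; margin = 2.326 × 0.02026 = 0.04712.
The difference is 0.2450 − 0.8320 = -0.5870, so the interval is -0.5870 ± 0.04712 = (-0.6341, -0.5399).

(-0.6341, -0.5399)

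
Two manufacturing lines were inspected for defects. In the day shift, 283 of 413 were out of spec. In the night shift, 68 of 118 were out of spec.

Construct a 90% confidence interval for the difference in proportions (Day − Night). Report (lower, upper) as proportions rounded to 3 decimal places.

(0.025, 0.193)

p̂₁ = 283/413 = 0.6852 and p̂₂ = 68/118 = 0.5763.
SE₁ = √(p̂₁(1−p̂₁)/n₁) = √(0.6852·0.3148/413) = 0.02285; SE₂ = √(0.5763·0.4237/118) = 0.04549.
Independent samples: SE of the difference = √(SE₁² + SE₂²) = √(0.0005221225 + 0.0020693401) = 0.05091.
z* for 90% confidence is 1.645, so the margin of error is 1.645 × 0.05091 = 0.08375.
Point estimate p̂₁ − p̂₂ = 0.6852 − 0.5763 = 0.1089.
0.1089 ± 0.08375 → (0.025, 0.193).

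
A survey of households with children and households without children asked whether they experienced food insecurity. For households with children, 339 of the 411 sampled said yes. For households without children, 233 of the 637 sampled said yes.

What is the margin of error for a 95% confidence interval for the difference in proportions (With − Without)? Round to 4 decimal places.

First, p̂₁ = 339/411 = 0.8248; p̂₂ = 233/637 = 0.3658.
The two standard errors are √(0.8248×0.1752/411) = 0.01875 and √(0.3658×0.6342/637) = 0.01908.
Because the samples are independent, SE_diff = √(0.01875² + 0.01908²) = 0.02675.
Using z* = 1.960 for 95%, ME = 1.960 × 0.02675 = 0.05243.

0.0524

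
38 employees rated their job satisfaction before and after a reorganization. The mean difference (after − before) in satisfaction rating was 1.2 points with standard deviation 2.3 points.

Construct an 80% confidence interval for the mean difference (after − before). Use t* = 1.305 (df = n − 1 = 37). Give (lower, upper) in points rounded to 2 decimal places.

Paired design: SE = s_d/√n = 2.3/√38 = 0.3731.
t* = 1.305; margin of error = 1.305 × 0.3731 = 0.4869.
1.2 ± 0.4869 → (0.71, 1.69).

(0.71, 1.69)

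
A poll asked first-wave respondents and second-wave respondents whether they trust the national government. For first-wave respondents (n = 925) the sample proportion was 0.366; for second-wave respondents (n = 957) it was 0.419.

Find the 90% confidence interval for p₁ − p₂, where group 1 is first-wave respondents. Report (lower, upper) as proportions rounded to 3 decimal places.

Each SE is √(p̂(1−p̂)/n): √(0.3660·0.6340/925) = 0.01584 and √(0.4190·0.5810/957) = 0.01595.
SE(p̂₁ − p̂₂) = √(SE₁² + SE₂²) = √(0.0002509056 + 0.0002544025) = 0.02248, since the two samples are independent.
At 90% confidence z* = 1.645; margin = 1.645 × 0.02248 = 0.03698.
The difference is 0.3660 − 0.4190 = -0.0530, so the interval is -0.0530 ± 0.03698 = (-0.090, -0.016).

(-0.090, -0.016)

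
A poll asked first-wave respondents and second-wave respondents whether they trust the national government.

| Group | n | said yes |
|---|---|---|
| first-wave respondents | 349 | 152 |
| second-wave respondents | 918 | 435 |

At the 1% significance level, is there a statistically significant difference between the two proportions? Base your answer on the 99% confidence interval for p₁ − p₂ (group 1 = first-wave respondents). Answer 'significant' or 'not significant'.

Sample proportions: 152/349 = 0.4355, 435/918 = 0.4739.
Each SE is √(p̂(1−p̂)/n): √(0.4355·0.5645/349) = 0.02654 and √(0.4739·0.5261/918) = 0.01648.
SE(p̂₁ − p̂₂) = √(SE₁² + SE₂²) = √(0.0007043716 + 0.0002715904) = 0.03124, since the two samples are independent.
At 99% confidence z* = 2.576; margin = 2.576 × 0.03124 = 0.08047.
The difference is 0.4355 − 0.4739 = -0.0384, so the interval is -0.0384 ± 0.08047 = (-0.11887, 0.04207).
The interval (-0.11887, 0.04207) contains 0, so the difference is not significant.

not significant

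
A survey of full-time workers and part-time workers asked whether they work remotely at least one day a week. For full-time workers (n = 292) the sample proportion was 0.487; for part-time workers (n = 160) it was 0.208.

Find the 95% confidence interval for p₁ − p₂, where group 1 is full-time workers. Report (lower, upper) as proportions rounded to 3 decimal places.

Each SE is √(p̂(1−p̂)/n): √(0.4870·0.5130/292) = 0.02925 and √(0.2080·0.7920/160) = 0.03209.
SE(p̂₁ − p̂₂) = √(SE₁² + SE₂²) = √(0.0008555625 + 0.0010297681) = 0.04342, since the two samples are independent.
At 95% confidence z* = 1.960; margin = 1.960 × 0.04342 = 0.08510.
The difference is 0.4870 − 0.2080 = 0.2790, so the interval is 0.2790 ± 0.08510 = (0.194, 0.364).

(0.194, 0.364)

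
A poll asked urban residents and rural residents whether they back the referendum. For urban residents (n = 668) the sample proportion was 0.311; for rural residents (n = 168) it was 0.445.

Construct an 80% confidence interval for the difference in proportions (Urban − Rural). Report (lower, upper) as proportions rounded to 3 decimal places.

(-0.188, -0.080)

The two standard errors are √(0.3110×0.6890/668) = 0.01791 and √(0.4450×0.5550/168) = 0.03834.
Because the samples are independent, SE_diff = √(0.01791² + 0.03834²) = 0.04232.
Using z* = 1.282 for 80%, ME = 1.282 × 0.04232 = 0.05425.
p̂₁ − p̂₂ = -0.1340; interval -0.1340 ± 0.05425 gives (-0.188, -0.080).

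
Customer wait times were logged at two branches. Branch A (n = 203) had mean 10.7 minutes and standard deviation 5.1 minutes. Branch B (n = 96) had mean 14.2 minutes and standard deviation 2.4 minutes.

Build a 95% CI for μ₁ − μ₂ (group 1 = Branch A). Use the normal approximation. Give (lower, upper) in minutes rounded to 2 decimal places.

(-4.35, -2.65)

SE₁ = s₁/√n₁ = 5.1/√203 = 0.3579; SE₂ = 2.4/√96 = 0.2449.
Independent samples, unequal variances: SE_diff = √(SE₁² + SE₂²) = √(0.12809241 + 0.05997601) = 0.4337.
z* = 1.960, so margin of error = 1.960 × 0.4337 = 0.8501.
Difference in means = 10.7 − 14.2 = -3.5000.
-3.5000 ± 0.8501 → (-4.35, -2.65).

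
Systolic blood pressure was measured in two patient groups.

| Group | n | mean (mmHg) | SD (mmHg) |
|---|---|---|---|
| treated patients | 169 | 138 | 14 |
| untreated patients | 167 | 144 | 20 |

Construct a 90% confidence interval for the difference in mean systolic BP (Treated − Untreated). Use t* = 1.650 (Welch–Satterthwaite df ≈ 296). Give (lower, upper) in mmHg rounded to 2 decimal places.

SE₁ = s₁/√n₁ = 14/√169 = 1.0769; SE₂ = 20/√167 = 1.5476.
Independent samples, unequal variances: SE_diff = √(SE₁² + SE₂²) = √(1.15971361 + 2.39506576) = 1.8854.
t* = 1.650, so margin of error = 1.650 × 1.8854 = 3.1109.
Difference in means = 138 − 144 = -6.0000.
-6.0000 ± 3.1109 → (-9.11, -2.89).

(-9.11, -2.89)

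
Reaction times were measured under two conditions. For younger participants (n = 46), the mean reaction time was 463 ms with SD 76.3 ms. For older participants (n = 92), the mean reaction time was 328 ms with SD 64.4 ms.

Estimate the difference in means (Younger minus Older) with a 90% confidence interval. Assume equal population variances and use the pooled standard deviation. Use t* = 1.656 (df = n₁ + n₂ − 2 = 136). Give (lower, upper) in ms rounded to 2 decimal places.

(114.50, 155.50)

s_p = √[((n₁−1)s₁² + (n₂−1)s₂²)/(n₁+n₂−2)] = √[(45·76.3² + 91·64.4²)/136] = 68.5665.
SE = 68.5665·√(1/46 + 1/92) = 12.3817.
With t* = 1.656, margin = 1.656 × 12.3817 = 20.5041.
x̄₁ − x̄₂ = 463 − 328 = 135.0000; interval 135.0000 ± 20.5041 = (114.50, 155.50).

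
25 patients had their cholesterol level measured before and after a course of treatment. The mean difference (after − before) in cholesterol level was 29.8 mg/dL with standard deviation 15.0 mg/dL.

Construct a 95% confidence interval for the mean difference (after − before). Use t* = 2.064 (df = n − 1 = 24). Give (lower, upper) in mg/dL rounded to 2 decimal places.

This is a matched-pairs design, so SE = s_d/√n = 15.0/√25 = 3.0000.
Margin = 2.064 × 3.0000 = 6.1920; the interval is 29.8 ± 6.1920 = (23.61, 35.99).

(23.61, 35.99)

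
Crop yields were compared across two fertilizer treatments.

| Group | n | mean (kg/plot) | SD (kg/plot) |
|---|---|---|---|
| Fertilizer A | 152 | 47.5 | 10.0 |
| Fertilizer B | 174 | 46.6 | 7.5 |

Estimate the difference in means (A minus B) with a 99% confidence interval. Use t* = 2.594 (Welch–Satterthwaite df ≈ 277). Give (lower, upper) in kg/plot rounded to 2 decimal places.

(-1.67, 3.47)

SE₁ = s₁/√n₁ = 10.0/√152 = 0.8111; SE₂ = 7.5/√174 = 0.5686.
Independent samples, unequal variances: SE_diff = √(SE₁² + SE₂²) = √(0.65788321 + 0.32330596) = 0.9905.
t* = 2.594, so margin of error = 2.594 × 0.9905 = 2.5694.
Difference in means = 47.5 − 46.6 = 0.9000.
0.9000 ± 2.5694 → (-1.67, 3.47).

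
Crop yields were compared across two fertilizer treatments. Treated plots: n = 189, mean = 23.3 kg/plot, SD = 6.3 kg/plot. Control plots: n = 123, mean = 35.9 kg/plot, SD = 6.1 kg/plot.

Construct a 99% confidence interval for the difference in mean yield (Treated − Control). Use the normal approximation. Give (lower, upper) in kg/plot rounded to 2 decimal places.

SE₁ = s₁/√n₁ = 6.3/√189 = 0.4583; SE₂ = 6.1/√123 = 0.5500.
Independent samples, unequal variances: SE_diff = √(SE₁² + SE₂²) = √(0.21003889 + 0.3025) = 0.7159.
z* = 2.576, so margin of error = 2.576 × 0.7159 = 1.8442.
Difference in means = 23.3 − 35.9 = -12.6000.
-12.6000 ± 1.8442 → (-14.44, -10.76).

(-14.44, -10.76)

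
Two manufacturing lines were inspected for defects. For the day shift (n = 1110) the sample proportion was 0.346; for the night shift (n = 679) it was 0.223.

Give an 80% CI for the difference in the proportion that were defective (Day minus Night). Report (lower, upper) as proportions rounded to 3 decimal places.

SE₁ = √(p̂₁(1−p̂₁)/n₁) = √(0.3460·0.6540/1110) = 0.01428; SE₂ = √(0.2230·0.7770/679) = 0.01597.
Independent samples: SE of the difference = √(SE₁² + SE₂²) = √(0.0002039184 + 0.0002550409) = 0.02142.
z* for 80% confidence is 1.282, so the margin of error is 1.282 × 0.02142 = 0.02746.
Point estimate p̂₁ − p̂₂ = 0.3460 − 0.2230 = 0.1230.
0.1230 ± 0.02746 → (0.096, 0.150).

(0.096, 0.150)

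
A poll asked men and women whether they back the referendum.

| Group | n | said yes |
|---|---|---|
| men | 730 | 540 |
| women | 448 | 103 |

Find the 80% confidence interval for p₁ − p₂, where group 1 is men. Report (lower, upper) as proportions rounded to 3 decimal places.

(0.477, 0.543)

Sample proportions: 540/730 = 0.7397, 103/448 = 0.2299.
Each SE is √(p̂(1−p̂)/n): √(0.7397·0.2603/730) = 0.01624 and √(0.2299·0.7701/448) = 0.01988.
SE(p̂₁ − p̂₂) = √(SE₁² + SE₂²) = √(0.0002637376 + 0.0003952144) = 0.02567, since the two samples are independent.
At 80% confidence z* = 1.282; margin = 1.282 × 0.02567 = 0.03291.
The difference is 0.7397 − 0.2299 = 0.5098, so the interval is 0.5098 ± 0.03291 = (0.477, 0.543).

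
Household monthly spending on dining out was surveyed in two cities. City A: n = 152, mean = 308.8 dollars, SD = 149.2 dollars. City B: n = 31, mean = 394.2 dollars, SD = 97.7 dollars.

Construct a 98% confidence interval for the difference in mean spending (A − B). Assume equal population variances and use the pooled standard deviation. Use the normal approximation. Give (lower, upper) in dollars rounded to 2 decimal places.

Pooled variance s_p² = [151·149.2² + 30·97.7²] / (152+31−2) = 20153.1234, so s_p = 141.9617.
SE_diff = s_p·√(1/n₁ + 1/n₂) = 141.9617·√(1/152 + 1/31) = 27.9765.
z* = 2.326; margin = 2.326 × 27.9765 = 65.0733.
Difference = 308.8 − 394.2 = -85.4000.
-85.4000 ± 65.0733 → (-150.47, -20.33).

(-150.47, -20.33)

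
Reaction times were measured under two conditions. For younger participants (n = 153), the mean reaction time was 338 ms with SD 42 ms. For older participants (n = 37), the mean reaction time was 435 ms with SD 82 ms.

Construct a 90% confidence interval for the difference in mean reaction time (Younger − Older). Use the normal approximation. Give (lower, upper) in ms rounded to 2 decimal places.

(-119.87, -74.13)

SE₁ = s₁/√n₁ = 42/√153 = 3.3955; SE₂ = 82/√37 = 13.4807.
Independent samples, unequal variances: SE_diff = √(SE₁² + SE₂²) = √(11.52942025 + 181.72927249) = 13.9018.
z* = 1.645, so margin of error = 1.645 × 13.9018 = 22.8685.
Difference in means = 338 − 435 = -97.0000.
-97.0000 ± 22.8685 → (-119.87, -74.13).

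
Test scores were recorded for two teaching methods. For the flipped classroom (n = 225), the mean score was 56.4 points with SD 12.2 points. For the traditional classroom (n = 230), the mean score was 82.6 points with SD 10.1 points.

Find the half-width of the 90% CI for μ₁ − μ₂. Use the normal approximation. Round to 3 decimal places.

1.729

SE₁ = s₁/√n₁ = 12.2/√225 = 0.8133; SE₂ = 10.1/√230 = 0.6660.
Independent samples, unequal variances: SE_diff = √(SE₁² + SE₂²) = √(0.66145689 + 0.443556) = 1.0512.
z* = 1.645, so margin of error = 1.645 × 1.0512 = 1.7292.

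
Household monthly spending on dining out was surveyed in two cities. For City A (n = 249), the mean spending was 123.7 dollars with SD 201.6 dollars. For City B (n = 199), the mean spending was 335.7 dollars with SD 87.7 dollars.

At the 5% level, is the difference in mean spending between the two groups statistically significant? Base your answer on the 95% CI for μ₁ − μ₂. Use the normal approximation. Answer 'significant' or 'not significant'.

Per-group SEs: s₁/√n₁ = 201.6/√249 = 12.7759, s₂/√n₂ = 87.7/√199 = 6.2169.
Unpooled SE of the difference: √(163.22362081 + 38.64984561) = 14.2082.
Margin of error = z* · SE = 1.960 × 14.2082 = 27.8481.
x̄₁ − x̄₂ = 123.7 − 335.7 = -212.0000.
CI: -212.0000 ± 27.8481 = (-239.8481, -184.1519).
The interval (-239.8481, -184.1519) does not contain 0, so the difference is significant.

significant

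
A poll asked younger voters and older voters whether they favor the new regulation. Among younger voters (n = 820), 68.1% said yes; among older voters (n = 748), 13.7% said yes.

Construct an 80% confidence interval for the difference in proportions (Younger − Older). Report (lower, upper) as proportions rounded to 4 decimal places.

(0.5176, 0.5704)

SE₁ = √(p̂₁(1−p̂₁)/n₁) = √(0.6810·0.3190/820) = 0.01628; SE₂ = √(0.1370·0.8630/748) = 0.01257.
Independent samples: SE of the difference = √(SE₁² + SE₂²) = √(0.0002650384 + 0.0001580049) = 0.02057.
z* for 80% confidence is 1.282, so the margin of error is 1.282 × 0.02057 = 0.02637.
Point estimate p̂₁ − p̂₂ = 0.6810 − 0.1370 = 0.5440.
0.5440 ± 0.02637 → (0.5176, 0.5704).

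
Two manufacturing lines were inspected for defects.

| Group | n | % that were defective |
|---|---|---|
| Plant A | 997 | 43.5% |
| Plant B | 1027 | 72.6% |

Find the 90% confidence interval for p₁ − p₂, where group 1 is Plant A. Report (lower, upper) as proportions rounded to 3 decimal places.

(-0.326, -0.256)

The two standard errors are √(0.4350×0.5650/997) = 0.01570 and √(0.7260×0.2740/1027) = 0.01392.
Because the samples are independent, SE_diff = √(0.01570² + 0.01392²) = 0.02098.
Using z* = 1.645 for 90%, ME = 1.645 × 0.02098 = 0.03451.
p̂₁ − p̂₂ = -0.2910; interval -0.2910 ± 0.03451 gives (-0.326, -0.256).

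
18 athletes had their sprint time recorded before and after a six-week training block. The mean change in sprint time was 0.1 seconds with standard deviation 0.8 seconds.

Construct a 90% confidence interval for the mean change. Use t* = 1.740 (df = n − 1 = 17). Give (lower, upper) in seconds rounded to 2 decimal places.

This is a matched-pairs design, so SE = s_d/√n = 0.8/√18 = 0.1886.
Margin = 1.740 × 0.1886 = 0.3282; the interval is 0.1 ± 0.3282 = (-0.23, 0.43).

(-0.23, 0.43)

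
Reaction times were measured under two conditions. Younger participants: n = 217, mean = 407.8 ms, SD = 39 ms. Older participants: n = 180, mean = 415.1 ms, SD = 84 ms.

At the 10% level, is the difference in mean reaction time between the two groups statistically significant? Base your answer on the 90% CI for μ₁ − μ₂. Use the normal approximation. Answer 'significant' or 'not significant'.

Standard errors of each mean: 39/√217 = 2.6475 and 84/√180 = 6.2610.
SE(x̄₁ − x̄₂) = √(2.6475² + 6.2610²) = 6.7977 for independent samples with unequal variances.
With z* = 1.645, the margin is 1.645 × 6.7977 = 11.1822.
x̄₁ − x̄₂ = 407.8 − 415.1 = -7.3000; the interval is -7.3000 ± 11.1822 = (-18.4822, 3.8822).
The interval (-18.4822, 3.8822) contains 0, so the difference is not significant.

not significant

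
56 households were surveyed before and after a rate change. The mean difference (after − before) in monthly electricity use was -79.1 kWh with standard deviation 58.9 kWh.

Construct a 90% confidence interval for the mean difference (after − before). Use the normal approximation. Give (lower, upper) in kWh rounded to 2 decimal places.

(-92.05, -66.15)

Paired design: SE = s_d/√n = 58.9/√56 = 7.8708.
z* = 1.645; margin of error = 1.645 × 7.8708 = 12.9475.
-79.1 ± 12.9475 → (-92.05, -66.15).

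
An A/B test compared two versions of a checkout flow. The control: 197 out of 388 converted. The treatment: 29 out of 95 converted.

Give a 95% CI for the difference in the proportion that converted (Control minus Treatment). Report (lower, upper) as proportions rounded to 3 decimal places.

p̂₁ = 197/388 = 0.5077 and p̂₂ = 29/95 = 0.3053.
SE₁ = √(p̂₁(1−p̂₁)/n₁) = √(0.5077·0.4923/388) = 0.02538; SE₂ = √(0.3053·0.6947/95) = 0.04725.
Independent samples: SE of the difference = √(SE₁² + SE₂²) = √(0.0006441444 + 0.0022325625) = 0.05363.
z* for 95% confidence is 1.960, so the margin of error is 1.960 × 0.05363 = 0.10511.
Point estimate p̂₁ − p̂₂ = 0.5077 − 0.3053 = 0.2024.
0.2024 ± 0.10511 → (0.097, 0.308).

(0.097, 0.308)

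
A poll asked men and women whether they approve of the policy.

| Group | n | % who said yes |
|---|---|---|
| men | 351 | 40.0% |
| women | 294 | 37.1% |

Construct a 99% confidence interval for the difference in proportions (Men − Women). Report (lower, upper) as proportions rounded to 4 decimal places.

The two standard errors are √(0.4000×0.6000/351) = 0.02615 and √(0.3710×0.6290/294) = 0.02817.
Because the samples are independent, SE_diff = √(0.02615² + 0.02817²) = 0.03844.
Using z* = 2.576 for 99%, ME = 2.576 × 0.03844 = 0.09902.
p̂₁ − p̂₂ = 0.0290; interval 0.0290 ± 0.09902 gives (-0.0700, 0.1280).

(-0.0700, 0.1280)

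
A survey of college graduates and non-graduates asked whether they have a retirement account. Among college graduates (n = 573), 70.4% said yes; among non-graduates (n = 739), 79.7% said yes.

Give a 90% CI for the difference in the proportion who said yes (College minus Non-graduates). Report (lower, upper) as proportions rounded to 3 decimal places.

The two standard errors are √(0.7040×0.2960/573) = 0.01907 and √(0.7970×0.2030/739) = 0.01480.
Because the samples are independent, SE_diff = √(0.01907² + 0.01480²) = 0.02414.
Using z* = 1.645 for 90%, ME = 1.645 × 0.02414 = 0.03971.
p̂₁ − p̂₂ = -0.0930; interval -0.0930 ± 0.03971 gives (-0.133, -0.053).

(-0.133, -0.053)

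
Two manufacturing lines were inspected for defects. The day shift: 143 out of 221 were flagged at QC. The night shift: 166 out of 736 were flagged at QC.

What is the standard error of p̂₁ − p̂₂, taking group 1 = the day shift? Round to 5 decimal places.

0.03565

First, p̂₁ = 143/221 = 0.6471; p̂₂ = 166/736 = 0.2255.
The two standard errors are √(0.6471×0.3529/221) = 0.03215 and √(0.2255×0.7745/736) = 0.01540.
Because the samples are independent, SE_diff = √(0.03215² + 0.01540²) = 0.03565.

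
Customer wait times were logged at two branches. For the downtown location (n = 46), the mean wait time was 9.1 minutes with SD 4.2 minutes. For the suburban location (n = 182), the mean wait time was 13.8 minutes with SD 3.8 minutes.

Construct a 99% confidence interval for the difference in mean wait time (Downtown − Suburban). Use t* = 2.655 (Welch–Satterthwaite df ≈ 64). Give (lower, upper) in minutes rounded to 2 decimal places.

Standard errors of each mean: 4.2/√46 = 0.6193 and 3.8/√182 = 0.2817.
SE(x̄₁ − x̄₂) = √(0.6193² + 0.2817²) = 0.6804 for independent samples with unequal variances.
With t* = 2.655, the margin is 2.655 × 0.6804 = 1.8065.
x̄₁ − x̄₂ = 9.1 − 13.8 = -4.7000; the interval is -4.7000 ± 1.8065 = (-6.51, -2.89).

(-6.51, -2.89)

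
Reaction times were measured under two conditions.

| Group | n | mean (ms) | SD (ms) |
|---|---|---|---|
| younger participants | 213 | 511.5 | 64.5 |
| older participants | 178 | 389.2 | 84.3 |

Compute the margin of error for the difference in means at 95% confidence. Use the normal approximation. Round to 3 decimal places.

SE₁ = s₁/√n₁ = 64.5/√213 = 4.4195; SE₂ = 84.3/√178 = 6.3186.
Independent samples, unequal variances: SE_diff = √(SE₁² + SE₂²) = √(19.53198025 + 39.92470596) = 7.7108.
z* = 1.960, so margin of error = 1.960 × 7.7108 = 15.1132.

15.113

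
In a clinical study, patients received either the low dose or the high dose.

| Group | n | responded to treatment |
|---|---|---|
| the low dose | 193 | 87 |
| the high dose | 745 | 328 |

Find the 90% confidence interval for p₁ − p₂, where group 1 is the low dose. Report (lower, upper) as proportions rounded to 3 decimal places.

(-0.056, 0.077)

First, p̂₁ = 87/193 = 0.4508; p̂₂ = 328/745 = 0.4403.
The two standard errors are √(0.4508×0.5492/193) = 0.03582 and √(0.4403×0.5597/745) = 0.01819.
Because the samples are independent, SE_diff = √(0.03582² + 0.01819²) = 0.04017.
Using z* = 1.645 for 90%, ME = 1.645 × 0.04017 = 0.06608.
p̂₁ − p̂₂ = 0.0105; interval 0.0105 ± 0.06608 gives (-0.056, 0.077).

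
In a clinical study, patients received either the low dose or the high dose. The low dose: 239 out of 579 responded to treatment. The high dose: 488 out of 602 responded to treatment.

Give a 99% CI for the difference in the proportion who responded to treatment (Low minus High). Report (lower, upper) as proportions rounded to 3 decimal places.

(-0.465, -0.331)

Sample proportions: 239/579 = 0.4128, 488/602 = 0.8106.
Each SE is √(p̂(1−p̂)/n): √(0.4128·0.5872/579) = 0.02046 and √(0.8106·0.1894/602) = 0.01597.
SE(p̂₁ − p̂₂) = √(SE₁² + SE₂²) = √(0.0004186116 + 0.0002550409) = 0.02595, since the two samples are independent.
At 99% confidence z* = 2.576; margin = 2.576 × 0.02595 = 0.06685.
The difference is 0.4128 − 0.8106 = -0.3978, so the interval is -0.3978 ± 0.06685 = (-0.465, -0.331).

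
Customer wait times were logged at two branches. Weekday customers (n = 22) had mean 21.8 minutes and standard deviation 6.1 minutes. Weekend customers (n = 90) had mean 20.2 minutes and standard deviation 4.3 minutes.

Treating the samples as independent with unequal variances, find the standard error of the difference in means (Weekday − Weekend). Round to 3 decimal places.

1.377

SE₁ = s₁/√n₁ = 6.1/√22 = 1.3005; SE₂ = 4.3/√90 = 0.4533.
Independent samples, unequal variances: SE_diff = √(SE₁² + SE₂²) = √(1.69130025 + 0.20548089) = 1.3772.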